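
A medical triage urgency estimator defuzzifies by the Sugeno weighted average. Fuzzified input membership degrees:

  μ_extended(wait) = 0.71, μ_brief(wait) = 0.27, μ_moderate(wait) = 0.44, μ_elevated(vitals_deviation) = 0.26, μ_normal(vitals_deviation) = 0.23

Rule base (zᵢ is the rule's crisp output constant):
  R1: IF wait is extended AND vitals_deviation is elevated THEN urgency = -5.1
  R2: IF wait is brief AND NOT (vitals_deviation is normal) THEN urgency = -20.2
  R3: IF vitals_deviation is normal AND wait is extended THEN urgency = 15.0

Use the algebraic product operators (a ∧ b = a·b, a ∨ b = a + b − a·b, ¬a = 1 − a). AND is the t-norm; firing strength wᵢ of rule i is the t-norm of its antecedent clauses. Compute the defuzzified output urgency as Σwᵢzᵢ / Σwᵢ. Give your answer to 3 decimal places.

R1 (z=-5.1): extended=0.71, elevated=0.26; AND[a·b] → w = 0.1846
R2 (z=-20.2): brief=0.27, ¬normal=1−0.23=0.77; AND[a·b] → w = 0.2079
R3 (z=15.0): normal=0.23, extended=0.71; AND[a·b] → w = 0.1633
Weighted average = (0.1846·-5.1 + 0.2079·-20.2 + 0.1633·15.0) / (0.1846 + 0.2079 + 0.1633)
  = -2.6915 / 0.5558 = -4.843

-4.843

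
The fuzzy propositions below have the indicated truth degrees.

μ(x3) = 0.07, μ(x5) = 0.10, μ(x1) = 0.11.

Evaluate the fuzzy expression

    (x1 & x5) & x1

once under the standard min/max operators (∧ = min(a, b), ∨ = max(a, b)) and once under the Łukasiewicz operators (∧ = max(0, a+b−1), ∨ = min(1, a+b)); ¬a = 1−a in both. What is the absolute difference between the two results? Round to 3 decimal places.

Under standard min/max:
  x1 & x5 = min(a, b) on (0.11, 0.10) = 0.10
  (x1 & x5) & x1 = min(a, b) on (0.10, 0.11) = 0.10
  → value = 0.1000
Under Łukasiewicz:
  x1 & x5 = max(0, a+b−1) on (0.11, 0.10) = 0.00
  (x1 & x5) & x1 = max(0, a+b−1) on (0.00, 0.11) = 0.00
  → value = 0.0000
|0.1000 − 0.0000| = 0.100

0.100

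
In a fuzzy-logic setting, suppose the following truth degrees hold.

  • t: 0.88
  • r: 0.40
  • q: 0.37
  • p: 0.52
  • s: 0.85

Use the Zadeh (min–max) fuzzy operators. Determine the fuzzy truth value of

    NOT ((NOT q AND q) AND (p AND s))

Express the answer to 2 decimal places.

0.63

NOT q = 1 − 0.37 = 0.63
NOT q AND q = min(a, b) on (0.63, 0.37) = 0.37
p AND s = min(a, b) on (0.52, 0.85) = 0.52
(NOT q AND q) AND (p AND s) = min(a, b) on (0.37, 0.52) = 0.37
NOT ((NOT q AND q) AND (p AND s)) = 1 − 0.37 = 0.63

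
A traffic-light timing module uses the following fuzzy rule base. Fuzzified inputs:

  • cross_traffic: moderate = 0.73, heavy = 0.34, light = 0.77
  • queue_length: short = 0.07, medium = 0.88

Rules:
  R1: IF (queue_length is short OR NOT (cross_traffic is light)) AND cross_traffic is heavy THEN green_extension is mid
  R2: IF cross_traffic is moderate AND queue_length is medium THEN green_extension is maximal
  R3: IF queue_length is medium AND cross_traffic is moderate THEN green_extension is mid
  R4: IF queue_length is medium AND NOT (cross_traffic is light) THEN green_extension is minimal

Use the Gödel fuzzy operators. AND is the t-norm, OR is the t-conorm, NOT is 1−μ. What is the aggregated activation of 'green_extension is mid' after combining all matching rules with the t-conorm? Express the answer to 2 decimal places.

R1: (short=0.07 OR ¬light=1−0.77=0.23) = 0.23; AND[min(a, b)] with heavy=0.34 → w = 0.23
R2: moderate=0.73, medium=0.88; AND[min(a, b)] → w = 0.73
R3: medium=0.88, moderate=0.73; AND[min(a, b)] → w = 0.73
R4: medium=0.88, ¬light=1−0.77=0.23; AND[min(a, b)] → w = 0.23
Rules with consequent 'mid': {R1, R3} → strengths 0.23, 0.73
Aggregate via t-conorm [max(a, b)]: 0.73

0.73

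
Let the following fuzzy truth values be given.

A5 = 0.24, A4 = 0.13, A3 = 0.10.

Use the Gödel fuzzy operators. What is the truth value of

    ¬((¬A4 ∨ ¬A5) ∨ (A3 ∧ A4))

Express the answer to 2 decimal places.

¬A4 = 1 − 0.13 = 0.87
¬A5 = 1 − 0.24 = 0.76
¬A4 ∨ ¬A5 = max(a, b) on (0.87, 0.76) = 0.87
A3 ∧ A4 = min(a, b) on (0.10, 0.13) = 0.10
(¬A4 ∨ ¬A5) ∨ (A3 ∧ A4) = max(a, b) on (0.87, 0.10) = 0.87
¬((¬A4 ∨ ¬A5) ∨ (A3 ∧ A4)) = 1 − 0.87 = 0.13

0.13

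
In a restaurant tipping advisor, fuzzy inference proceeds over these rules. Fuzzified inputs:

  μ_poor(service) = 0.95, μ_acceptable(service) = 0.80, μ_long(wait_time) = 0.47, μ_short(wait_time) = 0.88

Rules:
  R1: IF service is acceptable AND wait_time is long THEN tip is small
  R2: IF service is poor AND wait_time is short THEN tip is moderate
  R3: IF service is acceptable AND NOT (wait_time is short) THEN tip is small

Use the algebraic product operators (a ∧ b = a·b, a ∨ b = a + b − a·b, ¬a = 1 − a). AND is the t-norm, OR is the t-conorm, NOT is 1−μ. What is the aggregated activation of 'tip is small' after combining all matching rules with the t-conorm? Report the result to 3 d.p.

R1: acceptable=0.80, long=0.47; AND[a·b] → w = 0.3760
R2: poor=0.95, short=0.88; AND[a·b] → w = 0.8360
R3: acceptable=0.80, ¬short=1−0.88=0.12; AND[a·b] → w = 0.0960
Rules with consequent 'small': {R1, R3} → strengths 0.3760, 0.0960
Aggregate via t-conorm [a + b − a·b]: 0.4359

0.436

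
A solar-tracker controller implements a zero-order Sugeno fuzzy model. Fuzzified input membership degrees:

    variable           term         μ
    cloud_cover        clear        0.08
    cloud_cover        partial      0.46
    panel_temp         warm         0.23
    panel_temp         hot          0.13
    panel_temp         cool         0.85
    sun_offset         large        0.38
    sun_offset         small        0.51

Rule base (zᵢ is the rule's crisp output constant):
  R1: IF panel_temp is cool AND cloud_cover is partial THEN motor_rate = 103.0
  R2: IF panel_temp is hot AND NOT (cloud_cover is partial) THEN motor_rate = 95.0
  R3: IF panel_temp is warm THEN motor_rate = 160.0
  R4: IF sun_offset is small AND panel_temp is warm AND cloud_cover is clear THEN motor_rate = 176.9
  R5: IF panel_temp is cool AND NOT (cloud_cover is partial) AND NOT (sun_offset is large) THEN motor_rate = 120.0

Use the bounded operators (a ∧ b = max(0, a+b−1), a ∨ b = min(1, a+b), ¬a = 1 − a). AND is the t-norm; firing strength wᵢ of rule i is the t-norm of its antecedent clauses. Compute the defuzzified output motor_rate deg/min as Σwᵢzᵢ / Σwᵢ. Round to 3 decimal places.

127.145

R1 (z=103.0): cool=0.85, partial=0.46; AND[max(0, a+b−1)] → w = 0.31
R2 (z=95.0): hot=0.13, ¬partial=1−0.46=0.54; AND[max(0, a+b−1)] → w = 0.00
R3 (z=160.0): warm=0.23 → w = 0.23
R4 (z=176.9): small=0.51, warm=0.23, clear=0.08; AND[max(0, a+b−1)] → w = 0.00
R5 (z=120.0): cool=0.85, ¬partial=1−0.46=0.54, ¬large=1−0.38=0.62; AND[max(0, a+b−1)] → w = 0.01
Weighted average = (0.31·103.0 + 0.00·95.0 + 0.23·160.0 + 0.00·176.9 + 0.01·120.0) / (0.31 + 0.00 + 0.23 + 0.00 + 0.01)
  = 69.9300 / 0.5500 = 127.145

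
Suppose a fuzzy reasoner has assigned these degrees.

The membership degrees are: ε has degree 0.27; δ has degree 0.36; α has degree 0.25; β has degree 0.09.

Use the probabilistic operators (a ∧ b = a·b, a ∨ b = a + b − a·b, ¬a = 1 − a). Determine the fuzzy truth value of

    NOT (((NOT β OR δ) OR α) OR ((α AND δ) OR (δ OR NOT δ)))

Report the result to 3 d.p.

NOT β = 1 − 0.0900 = 0.9100
NOT β OR δ = a + b − a·b on (0.9100, 0.3600) = 0.9424
(NOT β OR δ) OR α = a + b − a·b on (0.9424, 0.2500) = 0.9568
α AND δ = a·b on (0.2500, 0.3600) = 0.0900
NOT δ = 1 − 0.3600 = 0.6400
δ OR NOT δ = a + b − a·b on (0.3600, 0.6400) = 0.7696
(α AND δ) OR (δ OR NOT δ) = a + b − a·b on (0.0900, 0.7696) = 0.7903
((NOT β OR δ) OR α) OR ((α AND δ) OR (δ OR NOT δ)) = a + b − a·b on (0.9568, 0.7903) = 0.9909
NOT (((NOT β OR δ) OR α) OR ((α AND δ) OR (δ OR NOT δ))) = 1 − 0.9909 = 0.0091

0.009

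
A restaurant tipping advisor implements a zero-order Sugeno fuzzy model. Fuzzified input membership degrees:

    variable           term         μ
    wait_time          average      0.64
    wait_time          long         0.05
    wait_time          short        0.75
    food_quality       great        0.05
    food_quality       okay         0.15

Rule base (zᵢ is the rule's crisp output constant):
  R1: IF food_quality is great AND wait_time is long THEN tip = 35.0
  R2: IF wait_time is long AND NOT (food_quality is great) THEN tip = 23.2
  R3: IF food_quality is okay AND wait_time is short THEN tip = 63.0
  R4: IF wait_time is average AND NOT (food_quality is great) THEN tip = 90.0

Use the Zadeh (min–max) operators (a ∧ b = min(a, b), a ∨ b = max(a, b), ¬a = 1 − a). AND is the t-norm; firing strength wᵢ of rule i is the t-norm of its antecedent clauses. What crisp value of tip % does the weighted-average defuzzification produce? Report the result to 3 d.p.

78.607

R1 (z=35.0): great=0.05, long=0.05; AND[min(a, b)] → w = 0.05
R2 (z=23.2): long=0.05, ¬great=1−0.05=0.95; AND[min(a, b)] → w = 0.05
R3 (z=63.0): okay=0.15, short=0.75; AND[min(a, b)] → w = 0.15
R4 (z=90.0): average=0.64, ¬great=1−0.05=0.95; AND[min(a, b)] → w = 0.64
Weighted average = (0.05·35.0 + 0.05·23.2 + 0.15·63.0 + 0.64·90.0) / (0.05 + 0.05 + 0.15 + 0.64)
  = 69.9600 / 0.8900 = 78.607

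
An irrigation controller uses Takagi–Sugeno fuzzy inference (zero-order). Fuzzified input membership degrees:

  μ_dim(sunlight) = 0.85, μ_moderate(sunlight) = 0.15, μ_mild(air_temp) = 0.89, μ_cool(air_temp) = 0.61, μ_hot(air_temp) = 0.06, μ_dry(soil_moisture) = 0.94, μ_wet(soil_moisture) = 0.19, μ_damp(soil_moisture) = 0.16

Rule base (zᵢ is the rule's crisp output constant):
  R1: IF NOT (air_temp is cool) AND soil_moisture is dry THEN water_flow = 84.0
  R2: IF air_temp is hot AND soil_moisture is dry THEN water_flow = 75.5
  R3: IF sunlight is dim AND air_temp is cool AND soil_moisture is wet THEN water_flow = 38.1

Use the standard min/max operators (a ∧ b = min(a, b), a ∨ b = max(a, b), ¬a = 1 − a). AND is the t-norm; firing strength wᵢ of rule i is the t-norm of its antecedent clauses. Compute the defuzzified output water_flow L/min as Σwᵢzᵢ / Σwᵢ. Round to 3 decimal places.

R1 (z=84.0): ¬cool=1−0.61=0.39, dry=0.94; AND[min(a, b)] → w = 0.39
R2 (z=75.5): hot=0.06, dry=0.94; AND[min(a, b)] → w = 0.06
R3 (z=38.1): dim=0.85, cool=0.61, wet=0.19; AND[min(a, b)] → w = 0.19
Weighted average = (0.39·84.0 + 0.06·75.5 + 0.19·38.1) / (0.39 + 0.06 + 0.19)
  = 44.5290 / 0.6400 = 69.577

69.577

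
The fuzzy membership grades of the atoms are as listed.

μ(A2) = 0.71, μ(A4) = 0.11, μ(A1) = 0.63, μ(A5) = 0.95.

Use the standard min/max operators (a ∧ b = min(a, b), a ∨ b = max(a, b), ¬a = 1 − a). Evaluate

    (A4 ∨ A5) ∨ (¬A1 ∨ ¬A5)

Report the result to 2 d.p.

0.95

A4 ∨ A5 = max(a, b) on (0.11, 0.95) = 0.95
¬A1 = 1 − 0.63 = 0.37
¬A5 = 1 − 0.95 = 0.05
¬A1 ∨ ¬A5 = max(a, b) on (0.37, 0.05) = 0.37
(A4 ∨ A5) ∨ (¬A1 ∨ ¬A5) = max(a, b) on (0.95, 0.37) = 0.95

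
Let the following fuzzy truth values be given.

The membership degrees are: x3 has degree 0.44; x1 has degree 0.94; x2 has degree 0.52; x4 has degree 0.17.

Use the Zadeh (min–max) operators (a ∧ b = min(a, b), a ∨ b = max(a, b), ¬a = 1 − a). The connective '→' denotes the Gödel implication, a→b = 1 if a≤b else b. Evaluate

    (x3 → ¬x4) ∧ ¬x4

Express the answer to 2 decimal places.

0.83

¬x4 = 1 − 0.17 = 0.83
x3 → ¬x4  [Gödel: 1 if a≤b else b] with a=0.44, b=0.83 → 1.00
¬x4 = 1 − 0.17 = 0.83
(x3 → ¬x4) ∧ ¬x4 = min(a, b) on (1.00, 0.83) = 0.83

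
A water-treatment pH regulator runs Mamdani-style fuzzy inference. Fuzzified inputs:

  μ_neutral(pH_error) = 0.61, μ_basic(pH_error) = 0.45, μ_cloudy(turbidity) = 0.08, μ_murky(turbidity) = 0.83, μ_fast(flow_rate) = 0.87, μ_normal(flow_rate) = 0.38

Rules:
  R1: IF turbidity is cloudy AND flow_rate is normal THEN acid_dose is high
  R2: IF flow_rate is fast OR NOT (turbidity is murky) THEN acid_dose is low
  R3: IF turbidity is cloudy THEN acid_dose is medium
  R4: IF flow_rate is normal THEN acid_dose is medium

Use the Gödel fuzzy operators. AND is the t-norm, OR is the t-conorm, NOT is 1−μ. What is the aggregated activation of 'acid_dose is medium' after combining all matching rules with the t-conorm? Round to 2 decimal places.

0.38

R1: cloudy=0.08, normal=0.38; AND[min(a, b)] → w = 0.08
R2: fast=0.87, ¬murky=1−0.83=0.17; OR[max(a, b)] → w = 0.87
R3: cloudy=0.08 → w = 0.08
R4: normal=0.38 → w = 0.38
Rules with consequent 'medium': {R3, R4} → strengths 0.08, 0.38
Aggregate via t-conorm [max(a, b)]: 0.38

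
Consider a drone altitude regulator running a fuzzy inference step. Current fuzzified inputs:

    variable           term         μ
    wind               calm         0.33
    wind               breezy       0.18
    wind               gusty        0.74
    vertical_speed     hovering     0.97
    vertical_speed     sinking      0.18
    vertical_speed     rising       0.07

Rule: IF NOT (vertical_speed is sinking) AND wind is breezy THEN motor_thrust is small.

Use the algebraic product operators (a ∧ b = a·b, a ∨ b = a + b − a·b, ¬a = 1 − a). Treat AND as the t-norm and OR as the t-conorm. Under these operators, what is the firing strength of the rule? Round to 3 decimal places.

firing strength: ¬sinking=1−0.18=0.82, breezy=0.18; AND[a·b] → w = 0.1476

0.148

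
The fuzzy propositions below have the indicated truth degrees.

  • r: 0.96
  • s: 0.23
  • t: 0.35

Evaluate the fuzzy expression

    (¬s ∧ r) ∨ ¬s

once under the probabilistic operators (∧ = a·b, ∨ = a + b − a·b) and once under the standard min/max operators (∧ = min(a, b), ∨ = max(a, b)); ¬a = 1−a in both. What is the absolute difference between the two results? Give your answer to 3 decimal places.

0.170

Under probabilistic:
  ¬s = 1 − 0.2300 = 0.7700
  ¬s ∧ r = a·b on (0.7700, 0.9600) = 0.7392
  ¬s = 1 − 0.2300 = 0.7700
  (¬s ∧ r) ∨ ¬s = a + b − a·b on (0.7392, 0.7700) = 0.9400
  → value = 0.9400
Under standard min/max:
  ¬s = 1 − 0.23 = 0.77
  ¬s ∧ r = min(a, b) on (0.77, 0.96) = 0.77
  ¬s = 1 − 0.23 = 0.77
  (¬s ∧ r) ∨ ¬s = max(a, b) on (0.77, 0.77) = 0.77
  → value = 0.7700
|0.9400 − 0.7700| = 0.170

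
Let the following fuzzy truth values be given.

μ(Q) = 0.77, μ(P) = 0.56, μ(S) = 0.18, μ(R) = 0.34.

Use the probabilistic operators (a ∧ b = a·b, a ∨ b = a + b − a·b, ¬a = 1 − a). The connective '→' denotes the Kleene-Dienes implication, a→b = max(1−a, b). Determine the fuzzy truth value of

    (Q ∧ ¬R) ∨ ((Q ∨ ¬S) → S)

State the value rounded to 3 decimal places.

¬R = 1 − 0.3400 = 0.6600
Q ∧ ¬R = a·b on (0.7700, 0.6600) = 0.5082
¬S = 1 − 0.1800 = 0.8200
Q ∨ ¬S = a + b − a·b on (0.7700, 0.8200) = 0.9586
(Q ∨ ¬S) → S  [Kleene-Dienes: max(1−a, b)] with a=0.9586, b=0.1800 → 0.1800
(Q ∧ ¬R) ∨ ((Q ∨ ¬S) → S) = a + b − a·b on (0.5082, 0.1800) = 0.5967

0.597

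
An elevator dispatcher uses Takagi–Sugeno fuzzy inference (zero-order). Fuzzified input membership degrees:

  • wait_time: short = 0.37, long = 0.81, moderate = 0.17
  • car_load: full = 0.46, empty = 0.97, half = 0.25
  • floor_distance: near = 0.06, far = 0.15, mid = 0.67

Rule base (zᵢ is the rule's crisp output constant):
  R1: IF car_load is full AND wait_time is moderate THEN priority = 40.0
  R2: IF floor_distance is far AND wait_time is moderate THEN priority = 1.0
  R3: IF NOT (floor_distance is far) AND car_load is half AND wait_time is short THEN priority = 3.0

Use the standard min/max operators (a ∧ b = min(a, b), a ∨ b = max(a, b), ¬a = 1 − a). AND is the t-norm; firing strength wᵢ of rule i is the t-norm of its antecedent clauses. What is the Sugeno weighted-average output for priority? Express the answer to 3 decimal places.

13.509

R1 (z=40.0): full=0.46, moderate=0.17; AND[min(a, b)] → w = 0.17
R2 (z=1.0): far=0.15, moderate=0.17; AND[min(a, b)] → w = 0.15
R3 (z=3.0): ¬far=1−0.15=0.85, half=0.25, short=0.37; AND[min(a, b)] → w = 0.25
Weighted average = (0.17·40.0 + 0.15·1.0 + 0.25·3.0) / (0.17 + 0.15 + 0.25)
  = 7.7000 / 0.5700 = 13.509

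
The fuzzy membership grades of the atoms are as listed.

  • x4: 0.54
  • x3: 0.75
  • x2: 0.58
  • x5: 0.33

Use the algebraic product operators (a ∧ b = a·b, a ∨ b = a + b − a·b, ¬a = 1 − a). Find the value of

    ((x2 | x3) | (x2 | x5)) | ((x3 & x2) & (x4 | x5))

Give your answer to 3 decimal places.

x2 | x3 = a + b − a·b on (0.5800, 0.7500) = 0.8950
x2 | x5 = a + b − a·b on (0.5800, 0.3300) = 0.7186
(x2 | x3) | (x2 | x5) = a + b − a·b on (0.8950, 0.7186) = 0.9705
x3 & x2 = a·b on (0.7500, 0.5800) = 0.4350
x4 | x5 = a + b − a·b on (0.5400, 0.3300) = 0.6918
(x3 & x2) & (x4 | x5) = a·b on (0.4350, 0.6918) = 0.3009
((x2 | x3) | (x2 | x5)) | ((x3 & x2) & (x4 | x5)) = a + b − a·b on (0.9705, 0.3009) = 0.9793

0.979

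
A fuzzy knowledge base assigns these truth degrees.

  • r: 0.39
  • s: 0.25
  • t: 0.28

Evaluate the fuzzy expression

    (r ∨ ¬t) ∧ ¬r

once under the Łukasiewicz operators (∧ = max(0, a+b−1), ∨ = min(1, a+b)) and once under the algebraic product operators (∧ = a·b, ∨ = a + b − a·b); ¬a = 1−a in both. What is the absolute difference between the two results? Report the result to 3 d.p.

0.104

Under Łukasiewicz:
  ¬t = 1 − 0.28 = 0.72
  r ∨ ¬t = min(1, a+b) on (0.39, 0.72) = 1.00
  ¬r = 1 − 0.39 = 0.61
  (r ∨ ¬t) ∧ ¬r = max(0, a+b−1) on (1.00, 0.61) = 0.61
  → value = 0.6100
Under algebraic product:
  ¬t = 1 − 0.2800 = 0.7200
  r ∨ ¬t = a + b − a·b on (0.3900, 0.7200) = 0.8292
  ¬r = 1 − 0.3900 = 0.6100
  (r ∨ ¬t) ∧ ¬r = a·b on (0.8292, 0.6100) = 0.5058
  → value = 0.5058
|0.6100 − 0.5058| = 0.104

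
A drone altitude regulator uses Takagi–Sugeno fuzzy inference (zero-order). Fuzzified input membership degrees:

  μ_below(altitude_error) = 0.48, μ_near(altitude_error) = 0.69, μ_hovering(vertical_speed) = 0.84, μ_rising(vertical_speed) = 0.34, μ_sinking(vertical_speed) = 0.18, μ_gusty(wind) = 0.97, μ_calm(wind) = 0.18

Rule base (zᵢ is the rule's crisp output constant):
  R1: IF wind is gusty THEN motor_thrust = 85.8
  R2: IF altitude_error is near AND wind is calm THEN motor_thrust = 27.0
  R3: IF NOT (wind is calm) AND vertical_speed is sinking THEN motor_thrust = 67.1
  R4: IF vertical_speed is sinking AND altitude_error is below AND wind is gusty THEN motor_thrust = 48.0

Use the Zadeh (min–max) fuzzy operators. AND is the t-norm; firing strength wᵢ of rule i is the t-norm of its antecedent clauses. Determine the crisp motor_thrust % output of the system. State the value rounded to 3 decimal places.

R1 (z=85.8): gusty=0.97 → w = 0.97
R2 (z=27.0): near=0.69, calm=0.18; AND[min(a, b)] → w = 0.18
R3 (z=67.1): ¬calm=1−0.18=0.82, sinking=0.18; AND[min(a, b)] → w = 0.18
R4 (z=48.0): sinking=0.18, below=0.48, gusty=0.97; AND[min(a, b)] → w = 0.18
Weighted average = (0.97·85.8 + 0.18·27.0 + 0.18·67.1 + 0.18·48.0) / (0.97 + 0.18 + 0.18 + 0.18)
  = 108.8040 / 1.5100 = 72.056

72.056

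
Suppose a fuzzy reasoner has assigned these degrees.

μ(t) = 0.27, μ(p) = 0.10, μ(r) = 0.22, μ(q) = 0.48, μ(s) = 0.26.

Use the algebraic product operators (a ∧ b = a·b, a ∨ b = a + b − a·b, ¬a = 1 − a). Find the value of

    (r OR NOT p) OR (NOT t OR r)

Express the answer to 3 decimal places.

NOT p = 1 − 0.1000 = 0.9000
r OR NOT p = a + b − a·b on (0.2200, 0.9000) = 0.9220
NOT t = 1 − 0.2700 = 0.7300
NOT t OR r = a + b − a·b on (0.7300, 0.2200) = 0.7894
(r OR NOT p) OR (NOT t OR r) = a + b − a·b on (0.9220, 0.7894) = 0.9836

0.984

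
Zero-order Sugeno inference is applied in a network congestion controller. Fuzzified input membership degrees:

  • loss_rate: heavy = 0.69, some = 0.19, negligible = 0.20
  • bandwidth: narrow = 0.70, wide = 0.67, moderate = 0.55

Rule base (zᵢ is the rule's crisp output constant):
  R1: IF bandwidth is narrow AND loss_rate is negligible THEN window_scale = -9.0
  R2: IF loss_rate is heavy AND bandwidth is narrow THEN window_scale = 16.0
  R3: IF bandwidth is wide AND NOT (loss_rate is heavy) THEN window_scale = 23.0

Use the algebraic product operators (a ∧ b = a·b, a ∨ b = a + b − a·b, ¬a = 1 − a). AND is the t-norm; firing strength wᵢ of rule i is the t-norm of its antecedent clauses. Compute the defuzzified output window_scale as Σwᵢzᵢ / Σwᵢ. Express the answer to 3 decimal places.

13.537

R1 (z=-9.0): narrow=0.70, negligible=0.20; AND[a·b] → w = 0.1400
R2 (z=16.0): heavy=0.69, narrow=0.70; AND[a·b] → w = 0.4830
R3 (z=23.0): wide=0.67, ¬heavy=1−0.69=0.31; AND[a·b] → w = 0.2077
Weighted average = (0.1400·-9.0 + 0.4830·16.0 + 0.2077·23.0) / (0.1400 + 0.4830 + 0.2077)
  = 11.2451 / 0.8307 = 13.537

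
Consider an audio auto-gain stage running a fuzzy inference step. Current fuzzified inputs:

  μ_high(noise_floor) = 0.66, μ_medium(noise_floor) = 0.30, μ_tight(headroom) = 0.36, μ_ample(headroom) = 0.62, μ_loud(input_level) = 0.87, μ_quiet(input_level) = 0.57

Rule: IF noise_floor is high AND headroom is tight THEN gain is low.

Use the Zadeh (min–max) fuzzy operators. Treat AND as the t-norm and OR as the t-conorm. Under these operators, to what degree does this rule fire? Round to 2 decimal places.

0.36

firing strength: high=0.66, tight=0.36; AND[min(a, b)] → w = 0.36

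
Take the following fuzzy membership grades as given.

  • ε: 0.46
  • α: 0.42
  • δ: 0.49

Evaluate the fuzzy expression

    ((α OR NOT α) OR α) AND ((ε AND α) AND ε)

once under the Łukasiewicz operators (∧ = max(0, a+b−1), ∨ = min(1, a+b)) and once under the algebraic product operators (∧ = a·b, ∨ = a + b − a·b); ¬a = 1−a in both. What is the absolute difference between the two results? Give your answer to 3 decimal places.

Under Łukasiewicz:
  NOT α = 1 − 0.42 = 0.58
  α OR NOT α = min(1, a+b) on (0.42, 0.58) = 1.00
  (α OR NOT α) OR α = min(1, a+b) on (1.00, 0.42) = 1.00
  ε AND α = max(0, a+b−1) on (0.46, 0.42) = 0.00
  (ε AND α) AND ε = max(0, a+b−1) on (0.00, 0.46) = 0.00
  ((α OR NOT α) OR α) AND ((ε AND α) AND ε) = max(0, a+b−1) on (1.00, 0.00) = 0.00
  → value = 0.0000
Under algebraic product:
  NOT α = 1 − 0.4200 = 0.5800
  α OR NOT α = a + b − a·b on (0.4200, 0.5800) = 0.7564
  (α OR NOT α) OR α = a + b − a·b on (0.7564, 0.4200) = 0.8587
  ε AND α = a·b on (0.4600, 0.4200) = 0.1932
  (ε AND α) AND ε = a·b on (0.1932, 0.4600) = 0.0889
  ((α OR NOT α) OR α) AND ((ε AND α) AND ε) = a·b on (0.8587, 0.0889) = 0.0763
  → value = 0.0763
|0.0000 − 0.0763| = 0.076

0.076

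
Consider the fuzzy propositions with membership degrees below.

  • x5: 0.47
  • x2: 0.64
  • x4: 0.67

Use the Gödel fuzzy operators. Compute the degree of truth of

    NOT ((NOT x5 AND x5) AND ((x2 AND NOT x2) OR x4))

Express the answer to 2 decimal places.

NOT x5 = 1 − 0.47 = 0.53
NOT x5 AND x5 = min(a, b) on (0.53, 0.47) = 0.47
NOT x2 = 1 − 0.64 = 0.36
x2 AND NOT x2 = min(a, b) on (0.64, 0.36) = 0.36
(x2 AND NOT x2) OR x4 = max(a, b) on (0.36, 0.67) = 0.67
(NOT x5 AND x5) AND ((x2 AND NOT x2) OR x4) = min(a, b) on (0.47, 0.67) = 0.47
NOT ((NOT x5 AND x5) AND ((x2 AND NOT x2) OR x4)) = 1 − 0.47 = 0.53

0.53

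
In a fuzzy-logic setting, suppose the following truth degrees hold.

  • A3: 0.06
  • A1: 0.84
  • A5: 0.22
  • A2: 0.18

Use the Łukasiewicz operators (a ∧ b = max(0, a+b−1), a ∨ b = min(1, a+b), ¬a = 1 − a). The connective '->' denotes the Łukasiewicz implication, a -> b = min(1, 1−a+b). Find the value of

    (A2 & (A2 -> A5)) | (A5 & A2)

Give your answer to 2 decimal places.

A2 -> A5  [Łukasiewicz: min(1, 1−a+b)] with a=0.18, b=0.22 → 1.00
A2 & (A2 -> A5) = max(0, a+b−1) on (0.18, 1.00) = 0.18
A5 & A2 = max(0, a+b−1) on (0.22, 0.18) = 0.00
(A2 & (A2 -> A5)) | (A5 & A2) = min(1, a+b) on (0.18, 0.00) = 0.18

0.18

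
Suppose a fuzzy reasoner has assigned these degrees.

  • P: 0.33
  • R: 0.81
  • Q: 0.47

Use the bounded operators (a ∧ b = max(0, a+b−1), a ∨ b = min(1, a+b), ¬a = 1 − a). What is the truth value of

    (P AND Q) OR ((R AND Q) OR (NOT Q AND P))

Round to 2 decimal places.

0.28

P AND Q = max(0, a+b−1) on (0.33, 0.47) = 0.00
R AND Q = max(0, a+b−1) on (0.81, 0.47) = 0.28
NOT Q = 1 − 0.47 = 0.53
NOT Q AND P = max(0, a+b−1) on (0.53, 0.33) = 0.00
(R AND Q) OR (NOT Q AND P) = min(1, a+b) on (0.28, 0.00) = 0.28
(P AND Q) OR ((R AND Q) OR (NOT Q AND P)) = min(1, a+b) on (0.00, 0.28) = 0.28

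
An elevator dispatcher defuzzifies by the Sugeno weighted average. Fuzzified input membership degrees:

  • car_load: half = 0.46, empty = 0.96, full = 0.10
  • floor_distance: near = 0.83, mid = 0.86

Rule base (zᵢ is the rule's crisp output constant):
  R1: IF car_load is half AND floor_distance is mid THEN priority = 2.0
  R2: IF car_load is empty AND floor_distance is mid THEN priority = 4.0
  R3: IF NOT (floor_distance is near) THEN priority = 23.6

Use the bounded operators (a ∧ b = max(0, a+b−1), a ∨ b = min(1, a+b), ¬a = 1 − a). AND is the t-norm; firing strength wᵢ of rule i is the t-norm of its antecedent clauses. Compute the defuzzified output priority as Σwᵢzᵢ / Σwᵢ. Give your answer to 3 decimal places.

6.055

R1 (z=2.0): half=0.46, mid=0.86; AND[max(0, a+b−1)] → w = 0.32
R2 (z=4.0): empty=0.96, mid=0.86; AND[max(0, a+b−1)] → w = 0.82
R3 (z=23.6): ¬near=1−0.83=0.17 → w = 0.17
Weighted average = (0.32·2.0 + 0.82·4.0 + 0.17·23.6) / (0.32 + 0.82 + 0.17)
  = 7.9320 / 1.3100 = 6.055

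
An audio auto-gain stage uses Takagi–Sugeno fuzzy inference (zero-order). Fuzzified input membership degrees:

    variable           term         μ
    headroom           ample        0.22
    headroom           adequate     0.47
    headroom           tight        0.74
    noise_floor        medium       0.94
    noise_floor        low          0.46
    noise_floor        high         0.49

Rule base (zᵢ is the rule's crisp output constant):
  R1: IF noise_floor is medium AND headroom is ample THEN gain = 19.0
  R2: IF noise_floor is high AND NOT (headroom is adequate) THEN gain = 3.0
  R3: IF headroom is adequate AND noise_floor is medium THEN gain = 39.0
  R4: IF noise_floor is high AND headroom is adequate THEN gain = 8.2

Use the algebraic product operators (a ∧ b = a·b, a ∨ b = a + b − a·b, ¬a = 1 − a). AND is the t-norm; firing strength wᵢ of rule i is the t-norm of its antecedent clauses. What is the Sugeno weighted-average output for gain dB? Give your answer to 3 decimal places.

20.927

R1 (z=19.0): medium=0.94, ample=0.22; AND[a·b] → w = 0.2068
R2 (z=3.0): high=0.49, ¬adequate=1−0.47=0.53; AND[a·b] → w = 0.2597
R3 (z=39.0): adequate=0.47, medium=0.94; AND[a·b] → w = 0.4418
R4 (z=8.2): high=0.49, adequate=0.47; AND[a·b] → w = 0.2303
Weighted average = (0.2068·19.0 + 0.2597·3.0 + 0.4418·39.0 + 0.2303·8.2) / (0.2068 + 0.2597 + 0.4418 + 0.2303)
  = 23.8270 / 1.1386 = 20.927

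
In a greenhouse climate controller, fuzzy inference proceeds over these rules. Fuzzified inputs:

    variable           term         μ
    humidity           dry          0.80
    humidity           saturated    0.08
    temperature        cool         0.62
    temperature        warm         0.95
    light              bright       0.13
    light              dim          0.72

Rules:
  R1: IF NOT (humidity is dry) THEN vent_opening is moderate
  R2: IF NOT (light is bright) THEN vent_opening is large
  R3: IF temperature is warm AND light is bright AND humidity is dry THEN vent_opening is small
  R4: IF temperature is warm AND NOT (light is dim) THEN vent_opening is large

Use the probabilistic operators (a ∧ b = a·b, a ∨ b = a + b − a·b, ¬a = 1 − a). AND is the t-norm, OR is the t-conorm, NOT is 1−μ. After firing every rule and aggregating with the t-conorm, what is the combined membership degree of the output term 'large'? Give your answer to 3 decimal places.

0.905

R1: ¬dry=1−0.80=0.20 → w = 0.2000
R2: ¬bright=1−0.13=0.87 → w = 0.8700
R3: warm=0.95, bright=0.13, dry=0.80; AND[a·b] → w = 0.0988
R4: warm=0.95, ¬dim=1−0.72=0.28; AND[a·b] → w = 0.2660
Rules with consequent 'large': {R2, R4} → strengths 0.8700, 0.2660
Aggregate via t-conorm [a + b − a·b]: 0.9046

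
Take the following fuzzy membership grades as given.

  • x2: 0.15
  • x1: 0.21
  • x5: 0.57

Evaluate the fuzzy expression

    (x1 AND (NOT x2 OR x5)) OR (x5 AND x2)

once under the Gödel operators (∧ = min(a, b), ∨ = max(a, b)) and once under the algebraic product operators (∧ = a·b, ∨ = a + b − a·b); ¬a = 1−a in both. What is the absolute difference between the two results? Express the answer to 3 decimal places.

0.055

Under Gödel:
  NOT x2 = 1 − 0.15 = 0.85
  NOT x2 OR x5 = max(a, b) on (0.85, 0.57) = 0.85
  x1 AND (NOT x2 OR x5) = min(a, b) on (0.21, 0.85) = 0.21
  x5 AND x2 = min(a, b) on (0.57, 0.15) = 0.15
  (x1 AND (NOT x2 OR x5)) OR (x5 AND x2) = max(a, b) on (0.21, 0.15) = 0.21
  → value = 0.2100
Under algebraic product:
  NOT x2 = 1 − 0.1500 = 0.8500
  NOT x2 OR x5 = a + b − a·b on (0.8500, 0.5700) = 0.9355
  x1 AND (NOT x2 OR x5) = a·b on (0.2100, 0.9355) = 0.1965
  x5 AND x2 = a·b on (0.5700, 0.1500) = 0.0855
  (x1 AND (NOT x2 OR x5)) OR (x5 AND x2) = a + b − a·b on (0.1965, 0.0855) = 0.2652
  → value = 0.2652
|0.2100 − 0.2652| = 0.055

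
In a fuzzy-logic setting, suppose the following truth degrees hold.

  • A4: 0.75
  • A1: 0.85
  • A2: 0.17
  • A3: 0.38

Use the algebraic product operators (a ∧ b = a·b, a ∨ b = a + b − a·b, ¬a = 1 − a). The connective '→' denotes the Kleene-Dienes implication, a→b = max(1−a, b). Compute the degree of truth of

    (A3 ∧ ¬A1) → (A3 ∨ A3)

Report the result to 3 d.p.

¬A1 = 1 − 0.8500 = 0.1500
A3 ∧ ¬A1 = a·b on (0.3800, 0.1500) = 0.0570
A3 ∨ A3 = a + b − a·b on (0.3800, 0.3800) = 0.6156
(A3 ∧ ¬A1) → (A3 ∨ A3)  [Kleene-Dienes: max(1−a, b)] with a=0.0570, b=0.6156 → 0.9430

0.943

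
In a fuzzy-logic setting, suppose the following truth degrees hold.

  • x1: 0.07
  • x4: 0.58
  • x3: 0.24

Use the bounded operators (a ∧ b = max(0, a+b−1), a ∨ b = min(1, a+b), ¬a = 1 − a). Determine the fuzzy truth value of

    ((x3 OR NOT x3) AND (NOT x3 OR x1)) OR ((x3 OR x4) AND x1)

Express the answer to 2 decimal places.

NOT x3 = 1 − 0.24 = 0.76
x3 OR NOT x3 = min(1, a+b) on (0.24, 0.76) = 1.00
NOT x3 = 1 − 0.24 = 0.76
NOT x3 OR x1 = min(1, a+b) on (0.76, 0.07) = 0.83
(x3 OR NOT x3) AND (NOT x3 OR x1) = max(0, a+b−1) on (1.00, 0.83) = 0.83
x3 OR x4 = min(1, a+b) on (0.24, 0.58) = 0.82
(x3 OR x4) AND x1 = max(0, a+b−1) on (0.82, 0.07) = 0.00
((x3 OR NOT x3) AND (NOT x3 OR x1)) OR ((x3 OR x4) AND x1) = min(1, a+b) on (0.83, 0.00) = 0.83

0.83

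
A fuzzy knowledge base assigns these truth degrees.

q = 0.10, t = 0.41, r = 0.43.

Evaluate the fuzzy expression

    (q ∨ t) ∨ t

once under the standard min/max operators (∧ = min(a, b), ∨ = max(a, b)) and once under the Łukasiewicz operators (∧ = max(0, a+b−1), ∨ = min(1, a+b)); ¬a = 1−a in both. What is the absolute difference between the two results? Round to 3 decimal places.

0.510

Under standard min/max:
  q ∨ t = max(a, b) on (0.10, 0.41) = 0.41
  (q ∨ t) ∨ t = max(a, b) on (0.41, 0.41) = 0.41
  → value = 0.4100
Under Łukasiewicz:
  q ∨ t = min(1, a+b) on (0.10, 0.41) = 0.51
  (q ∨ t) ∨ t = min(1, a+b) on (0.51, 0.41) = 0.92
  → value = 0.9200
|0.4100 − 0.9200| = 0.510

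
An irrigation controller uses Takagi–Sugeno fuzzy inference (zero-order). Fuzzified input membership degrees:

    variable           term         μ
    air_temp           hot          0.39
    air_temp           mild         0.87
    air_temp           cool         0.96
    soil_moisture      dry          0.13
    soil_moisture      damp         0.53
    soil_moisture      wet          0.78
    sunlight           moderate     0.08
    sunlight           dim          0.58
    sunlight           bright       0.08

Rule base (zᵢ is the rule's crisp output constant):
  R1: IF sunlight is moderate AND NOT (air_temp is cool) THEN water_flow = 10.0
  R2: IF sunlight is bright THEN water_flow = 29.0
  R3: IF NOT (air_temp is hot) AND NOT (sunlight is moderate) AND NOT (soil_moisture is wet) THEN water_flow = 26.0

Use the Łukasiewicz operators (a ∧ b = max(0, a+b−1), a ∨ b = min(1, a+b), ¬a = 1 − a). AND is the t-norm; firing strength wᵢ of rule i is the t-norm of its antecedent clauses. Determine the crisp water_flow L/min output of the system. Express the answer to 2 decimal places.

29.00

R1 (z=10.0): moderate=0.08, ¬cool=1−0.96=0.04; AND[max(0, a+b−1)] → w = 0.00
R2 (z=29.0): bright=0.08 → w = 0.08
R3 (z=26.0): ¬hot=1−0.39=0.61, ¬moderate=1−0.08=0.92, ¬wet=1−0.78=0.22; AND[max(0, a+b−1)] → w = 0.00
Weighted average = (0.00·10.0 + 0.08·29.0 + 0.00·26.0) / (0.00 + 0.08 + 0.00)
  = 2.3200 / 0.0800 = 29.00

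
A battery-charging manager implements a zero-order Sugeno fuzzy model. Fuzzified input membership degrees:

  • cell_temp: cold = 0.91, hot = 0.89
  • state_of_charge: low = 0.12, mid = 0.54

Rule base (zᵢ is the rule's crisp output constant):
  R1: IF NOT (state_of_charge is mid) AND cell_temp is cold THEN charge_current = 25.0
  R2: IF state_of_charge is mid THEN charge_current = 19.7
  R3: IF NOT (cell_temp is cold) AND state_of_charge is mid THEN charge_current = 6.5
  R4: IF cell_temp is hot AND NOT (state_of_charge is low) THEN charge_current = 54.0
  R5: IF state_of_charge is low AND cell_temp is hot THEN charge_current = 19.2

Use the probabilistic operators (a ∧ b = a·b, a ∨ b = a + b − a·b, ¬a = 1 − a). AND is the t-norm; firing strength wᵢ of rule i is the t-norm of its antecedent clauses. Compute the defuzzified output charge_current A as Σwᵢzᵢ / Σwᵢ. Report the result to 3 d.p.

R1 (z=25.0): ¬mid=1−0.54=0.46, cold=0.91; AND[a·b] → w = 0.4186
R2 (z=19.7): mid=0.54 → w = 0.5400
R3 (z=6.5): ¬cold=1−0.91=0.09, mid=0.54; AND[a·b] → w = 0.0486
R4 (z=54.0): hot=0.89, ¬low=1−0.12=0.88; AND[a·b] → w = 0.7832
R5 (z=19.2): low=0.12, hot=0.89; AND[a·b] → w = 0.1068
Weighted average = (0.4186·25.0 + 0.5400·19.7 + 0.0486·6.5 + 0.7832·54.0 + 0.1068·19.2) / (0.4186 + 0.5400 + 0.0486 + 0.7832 + 0.1068)
  = 65.7623 / 1.8972 = 34.663

34.663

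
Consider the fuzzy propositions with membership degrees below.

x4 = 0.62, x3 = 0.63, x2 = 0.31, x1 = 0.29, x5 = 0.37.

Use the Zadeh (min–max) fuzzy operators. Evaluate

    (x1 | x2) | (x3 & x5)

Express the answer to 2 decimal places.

0.37

x1 | x2 = max(a, b) on (0.29, 0.31) = 0.31
x3 & x5 = min(a, b) on (0.63, 0.37) = 0.37
(x1 | x2) | (x3 & x5) = max(a, b) on (0.31, 0.37) = 0.37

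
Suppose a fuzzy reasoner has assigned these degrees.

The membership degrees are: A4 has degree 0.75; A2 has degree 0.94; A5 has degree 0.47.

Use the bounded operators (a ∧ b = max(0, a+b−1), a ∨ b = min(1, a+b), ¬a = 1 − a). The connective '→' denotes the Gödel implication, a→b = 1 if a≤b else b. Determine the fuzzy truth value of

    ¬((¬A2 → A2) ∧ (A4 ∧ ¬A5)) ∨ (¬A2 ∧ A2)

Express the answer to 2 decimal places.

¬A2 = 1 − 0.94 = 0.06
¬A2 → A2  [Gödel: 1 if a≤b else b] with a=0.06, b=0.94 → 1.00
¬A5 = 1 − 0.47 = 0.53
A4 ∧ ¬A5 = max(0, a+b−1) on (0.75, 0.53) = 0.28
(¬A2 → A2) ∧ (A4 ∧ ¬A5) = max(0, a+b−1) on (1.00, 0.28) = 0.28
¬((¬A2 → A2) ∧ (A4 ∧ ¬A5)) = 1 − 0.28 = 0.72
¬A2 = 1 − 0.94 = 0.06
¬A2 ∧ A2 = max(0, a+b−1) on (0.06, 0.94) = 0.00
¬((¬A2 → A2) ∧ (A4 ∧ ¬A5)) ∨ (¬A2 ∧ A2) = min(1, a+b) on (0.72, 0.00) = 0.72

0.72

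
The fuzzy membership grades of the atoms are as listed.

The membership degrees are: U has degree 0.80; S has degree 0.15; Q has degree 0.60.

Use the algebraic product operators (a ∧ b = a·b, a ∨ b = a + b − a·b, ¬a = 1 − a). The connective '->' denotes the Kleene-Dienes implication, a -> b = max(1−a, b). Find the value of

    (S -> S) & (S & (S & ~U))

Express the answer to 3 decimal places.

S -> S  [Kleene-Dienes: max(1−a, b)] with a=0.1500, b=0.1500 → 0.8500
~U = 1 − 0.8000 = 0.2000
S & ~U = a·b on (0.1500, 0.2000) = 0.0300
S & (S & ~U) = a·b on (0.1500, 0.0300) = 0.0045
(S -> S) & (S & (S & ~U)) = a·b on (0.8500, 0.0045) = 0.0038

0.004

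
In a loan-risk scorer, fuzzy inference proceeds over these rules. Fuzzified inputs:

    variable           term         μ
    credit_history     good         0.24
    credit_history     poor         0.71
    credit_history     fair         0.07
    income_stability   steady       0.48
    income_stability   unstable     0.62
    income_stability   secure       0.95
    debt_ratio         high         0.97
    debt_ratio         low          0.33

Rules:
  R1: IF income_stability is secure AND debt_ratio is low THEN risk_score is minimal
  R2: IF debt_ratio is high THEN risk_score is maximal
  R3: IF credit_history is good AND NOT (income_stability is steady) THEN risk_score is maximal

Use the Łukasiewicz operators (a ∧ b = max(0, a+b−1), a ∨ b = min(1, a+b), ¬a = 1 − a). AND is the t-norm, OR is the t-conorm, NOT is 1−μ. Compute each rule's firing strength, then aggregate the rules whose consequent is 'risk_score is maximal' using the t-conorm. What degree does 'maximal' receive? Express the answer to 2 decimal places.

R1: secure=0.95, low=0.33; AND[max(0, a+b−1)] → w = 0.28
R2: high=0.97 → w = 0.97
R3: good=0.24, ¬steady=1−0.48=0.52; AND[max(0, a+b−1)] → w = 0.00
Rules with consequent 'maximal': {R2, R3} → strengths 0.97, 0.00
Aggregate via t-conorm [min(1, a+b)]: 0.97

0.97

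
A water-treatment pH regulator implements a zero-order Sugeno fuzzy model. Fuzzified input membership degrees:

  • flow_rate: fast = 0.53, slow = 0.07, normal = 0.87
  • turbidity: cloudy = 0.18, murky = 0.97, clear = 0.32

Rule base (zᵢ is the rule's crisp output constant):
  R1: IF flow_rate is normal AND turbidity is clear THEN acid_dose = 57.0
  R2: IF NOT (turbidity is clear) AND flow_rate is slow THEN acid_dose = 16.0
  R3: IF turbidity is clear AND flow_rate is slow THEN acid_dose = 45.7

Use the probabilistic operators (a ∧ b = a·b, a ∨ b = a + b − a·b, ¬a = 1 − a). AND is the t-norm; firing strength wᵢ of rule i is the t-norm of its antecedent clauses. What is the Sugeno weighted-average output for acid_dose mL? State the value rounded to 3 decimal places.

R1 (z=57.0): normal=0.87, clear=0.32; AND[a·b] → w = 0.2784
R2 (z=16.0): ¬clear=1−0.32=0.68, slow=0.07; AND[a·b] → w = 0.0476
R3 (z=45.7): clear=0.32, slow=0.07; AND[a·b] → w = 0.0224
Weighted average = (0.2784·57.0 + 0.0476·16.0 + 0.0224·45.7) / (0.2784 + 0.0476 + 0.0224)
  = 17.6541 / 0.3484 = 50.672

50.672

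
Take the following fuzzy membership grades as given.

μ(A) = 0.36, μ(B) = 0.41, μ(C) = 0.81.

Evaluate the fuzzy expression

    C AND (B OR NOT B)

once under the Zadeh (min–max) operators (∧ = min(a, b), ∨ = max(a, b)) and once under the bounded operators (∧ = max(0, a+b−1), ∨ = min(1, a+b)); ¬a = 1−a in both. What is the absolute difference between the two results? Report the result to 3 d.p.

Under Zadeh (min–max):
  NOT B = 1 − 0.41 = 0.59
  B OR NOT B = max(a, b) on (0.41, 0.59) = 0.59
  C AND (B OR NOT B) = min(a, b) on (0.81, 0.59) = 0.59
  → value = 0.5900
Under bounded:
  NOT B = 1 − 0.41 = 0.59
  B OR NOT B = min(1, a+b) on (0.41, 0.59) = 1.00
  C AND (B OR NOT B) = max(0, a+b−1) on (0.81, 1.00) = 0.81
  → value = 0.8100
|0.5900 − 0.8100| = 0.220

0.220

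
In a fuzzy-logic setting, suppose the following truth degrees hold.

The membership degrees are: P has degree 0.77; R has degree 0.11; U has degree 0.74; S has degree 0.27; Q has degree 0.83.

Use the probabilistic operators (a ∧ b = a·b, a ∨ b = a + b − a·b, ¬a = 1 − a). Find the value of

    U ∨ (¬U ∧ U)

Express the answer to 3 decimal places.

¬U = 1 − 0.7400 = 0.2600
¬U ∧ U = a·b on (0.2600, 0.7400) = 0.1924
U ∨ (¬U ∧ U) = a + b − a·b on (0.7400, 0.1924) = 0.7900

0.790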